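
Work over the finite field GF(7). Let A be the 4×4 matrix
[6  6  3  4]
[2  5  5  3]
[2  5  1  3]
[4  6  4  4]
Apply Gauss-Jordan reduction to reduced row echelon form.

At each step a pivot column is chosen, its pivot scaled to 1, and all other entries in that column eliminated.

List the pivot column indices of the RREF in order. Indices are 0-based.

pivot columns: 0, 1, 2, 3

step 1: normalize row 0 (÷6) = (1, 1, 4, 3)
  row 1: subtract 2×row0 = (0, 3, 4, 4)
  row 2: subtract 2×row0 = (0, 3, 0, 4)
  row 3: subtract 4×row0 = (0, 2, 2, 6)
step 2: normalize row 1 (÷3) = (0, 1, 6, 6)
  row 0: subtract 1×row1 = (1, 0, 5, 4)
  row 2: subtract 3×row1 = (0, 0, 3, 0)
  row 3: subtract 2×row1 = (0, 0, 4, 1)
step 3: normalize row 2 (÷3) = (0, 0, 1, 0)
  row 0: subtract 5×row2 = (1, 0, 0, 4)
  row 1: subtract 6×row2 = (0, 1, 0, 6)
  row 3: subtract 4×row2 = (0, 0, 0, 1)
step 4: normalize row 3 (÷1) = (0, 0, 0, 1)
  row 0: subtract 4×row3 = (1, 0, 0, 0)
  row 1: subtract 6×row3 = (0, 1, 0, 0)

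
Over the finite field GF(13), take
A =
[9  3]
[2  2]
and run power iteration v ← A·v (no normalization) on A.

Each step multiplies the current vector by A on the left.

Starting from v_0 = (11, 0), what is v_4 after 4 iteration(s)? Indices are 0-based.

v_4 = (11, 9)

v_0 = (11, 0).
v_1 = A·v_0 = (8, 9).
v_2 = A·v_1 = (8, 8).
v_3 = A·v_2 = (5, 6).
v_4 = A·v_3 = (11, 9).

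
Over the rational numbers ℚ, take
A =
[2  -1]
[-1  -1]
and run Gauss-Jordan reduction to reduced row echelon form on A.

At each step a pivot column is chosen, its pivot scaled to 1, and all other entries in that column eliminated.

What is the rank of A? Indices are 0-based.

step 1: normalize row 0 (÷2) = (1, -1/2)
  row 1: subtract -1×row0 = (0, -3/2)
step 2: normalize row 1 (÷-3/2) = (0, 1)
  row 0: subtract -1/2×row1 = (1, 0)

rank = 2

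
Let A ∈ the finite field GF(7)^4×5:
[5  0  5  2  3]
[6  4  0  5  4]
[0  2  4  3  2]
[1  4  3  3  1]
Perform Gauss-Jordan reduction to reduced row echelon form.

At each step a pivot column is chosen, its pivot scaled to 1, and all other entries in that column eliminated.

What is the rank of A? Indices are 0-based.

step 1: normalize row 0 (÷5) = (1, 0, 1, 6, 2)
  row 1: subtract 6×row0 = (0, 4, 1, 4, 6)
  row 3: subtract 1×row0 = (0, 4, 2, 4, 6)
step 2: normalize row 1 (÷4) = (0, 1, 2, 1, 5)
  row 2: subtract 2×row1 = (0, 0, 0, 1, 6)
  row 3: subtract 4×row1 = (0, 0, 1, 0, 0)
step 3: exchange rows 2,3
step 3: normalize row 2 (÷1) = (0, 0, 1, 0, 0)
  row 0: subtract 1×row2 = (1, 0, 0, 6, 2)
  row 1: subtract 2×row2 = (0, 1, 0, 1, 5)
step 4: normalize row 3 (÷1) = (0, 0, 0, 1, 6)
  row 0: subtract 6×row3 = (1, 0, 0, 0, 1)
  row 1: subtract 1×row3 = (0, 1, 0, 0, 6)

rank = 4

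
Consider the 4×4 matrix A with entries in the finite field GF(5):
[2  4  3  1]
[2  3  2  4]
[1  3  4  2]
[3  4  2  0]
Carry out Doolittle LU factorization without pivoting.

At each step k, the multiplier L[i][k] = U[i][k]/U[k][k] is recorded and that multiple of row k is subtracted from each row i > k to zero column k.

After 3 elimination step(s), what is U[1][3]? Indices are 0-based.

k=0: U[0][0]=2
  eliminate (1,0): mult=1, new row 1: (0, 4, 4, 3); set L[1][0]=1
  eliminate (2,0): mult=3, new row 2: (0, 1, 0, 4); set L[2][0]=3
  eliminate (3,0): mult=4, new row 3: (0, 3, 0, 1); set L[3][0]=4
k=1: U[1][1]=4
  eliminate (2,1): mult=4, new row 2: (0, 0, 4, 2); set L[2][1]=4
  eliminate (3,1): mult=2, new row 3: (0, 0, 2, 0); set L[3][1]=2
k=2: U[2][2]=4
  eliminate (3,2): mult=3, new row 3: (0, 0, 0, 4); set L[3][2]=3

U[1][3] = 3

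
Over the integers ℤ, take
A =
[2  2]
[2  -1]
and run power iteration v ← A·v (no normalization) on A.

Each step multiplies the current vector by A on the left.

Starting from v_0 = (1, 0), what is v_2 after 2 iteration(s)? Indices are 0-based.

v_0 = (1, 0).
v_1 = A·v_0 = (2, 2).
v_2 = A·v_1 = (8, 2).

v_2 = (8, 2)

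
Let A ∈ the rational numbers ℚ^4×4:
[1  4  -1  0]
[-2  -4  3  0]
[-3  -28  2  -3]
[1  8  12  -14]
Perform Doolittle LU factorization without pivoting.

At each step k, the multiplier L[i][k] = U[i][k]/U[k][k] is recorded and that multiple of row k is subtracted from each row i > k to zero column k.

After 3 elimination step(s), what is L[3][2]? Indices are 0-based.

[col 0] pivot 1
  R1 -= -2*R0 → (0, 4, 1, 0)  (L[1][0] := -2)
  R2 -= -3*R0 → (0, -16, -1, -3)  (L[2][0] := -3)
  R3 -= 1*R0 → (0, 4, 13, -14)  (L[3][0] := 1)
[col 1] pivot 4
  R2 -= -4*R1 → (0, 0, 3, -3)  (L[2][1] := -4)
  R3 -= 1*R1 → (0, 0, 12, -14)  (L[3][1] := 1)
[col 2] pivot 3
  R3 -= 4*R2 → (0, 0, 0, -2)  (L[3][2] := 4)

L[3][2] = 4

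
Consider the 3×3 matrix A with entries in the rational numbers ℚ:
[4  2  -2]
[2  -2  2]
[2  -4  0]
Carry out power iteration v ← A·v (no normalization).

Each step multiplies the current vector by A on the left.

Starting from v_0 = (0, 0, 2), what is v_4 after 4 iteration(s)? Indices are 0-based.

v_4 = (-224, 128, 96)

v_0 = (0, 0, 2).
v_1 = A·v_0 = (-4, 4, 0).
v_2 = A·v_1 = (-8, -16, -24).
v_3 = A·v_2 = (-16, -32, 48).
v_4 = A·v_3 = (-224, 128, 96).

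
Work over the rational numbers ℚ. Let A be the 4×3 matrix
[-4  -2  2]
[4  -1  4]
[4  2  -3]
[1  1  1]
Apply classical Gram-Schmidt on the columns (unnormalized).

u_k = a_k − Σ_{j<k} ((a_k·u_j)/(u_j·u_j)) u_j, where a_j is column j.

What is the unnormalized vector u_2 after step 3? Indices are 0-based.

u_2 = (2/321, 130/321, -323/321, 260/107)

Step 1: u_0 = a_0 = (-4, 4, 4, 1).
Step 2: u_1 = a_1 − (13/49)·u_0 = (-46/49, -101/49, 46/49, 36/49).
Step 3: u_2 = a_2 − (-3/49)·u_0 − (-598/321)·u_1 = (2/321, 130/321, -323/321, 260/107).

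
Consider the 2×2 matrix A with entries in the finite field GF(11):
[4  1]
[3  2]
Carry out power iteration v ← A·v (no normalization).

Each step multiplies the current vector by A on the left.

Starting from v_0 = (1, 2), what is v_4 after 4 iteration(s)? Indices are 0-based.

v_0 = (1, 2).
v_1 = A·v_0 = (6, 7).
v_2 = A·v_1 = (9, 10).
v_3 = A·v_2 = (2, 3).
v_4 = A·v_3 = (0, 1).

v_4 = (0, 1)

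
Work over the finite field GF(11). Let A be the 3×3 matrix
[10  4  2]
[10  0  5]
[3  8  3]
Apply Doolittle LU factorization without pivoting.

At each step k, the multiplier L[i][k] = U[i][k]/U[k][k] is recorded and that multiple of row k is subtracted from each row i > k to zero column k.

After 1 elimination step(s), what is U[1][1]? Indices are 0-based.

Step 1: pivot at (0,0) is 10.
  row1 ← row1 − (1)·row0  ⇒  L[1][0]=1, U row1=(0, 7, 3)
  row2 ← row2 − (8)·row0  ⇒  L[2][0]=8, U row2=(0, 9, 9)

U[1][1] = 7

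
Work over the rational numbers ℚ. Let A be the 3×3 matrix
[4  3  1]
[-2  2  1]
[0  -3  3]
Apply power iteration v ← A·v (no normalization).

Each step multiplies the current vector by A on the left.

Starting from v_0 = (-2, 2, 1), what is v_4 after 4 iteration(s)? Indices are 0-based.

v_0 = (-2, 2, 1).
v_1 = A·v_0 = (-1, 9, -3).
v_2 = A·v_1 = (20, 17, -36).
v_3 = A·v_2 = (95, -42, -159).
v_4 = A·v_3 = (95, -433, -351).

v_4 = (95, -433, -351)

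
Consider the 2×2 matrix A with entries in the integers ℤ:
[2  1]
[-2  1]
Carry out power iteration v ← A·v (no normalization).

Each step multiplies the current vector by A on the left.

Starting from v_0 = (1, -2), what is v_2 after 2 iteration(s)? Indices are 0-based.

v_0 = (1, -2).
v_1 = A·v_0 = (0, -4).
v_2 = A·v_1 = (-4, -4).

v_2 = (-4, -4)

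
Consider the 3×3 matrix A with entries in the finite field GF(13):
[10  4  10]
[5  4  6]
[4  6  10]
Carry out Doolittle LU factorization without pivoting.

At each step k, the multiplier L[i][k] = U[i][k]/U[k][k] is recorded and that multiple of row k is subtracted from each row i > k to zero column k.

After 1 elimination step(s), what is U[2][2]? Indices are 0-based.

[col 0] pivot 10
  R1 -= 7*R0 → (0, 2, 1)  (L[1][0] := 7)
  R2 -= 3*R0 → (0, 7, 6)  (L[2][0] := 3)

U[2][2] = 6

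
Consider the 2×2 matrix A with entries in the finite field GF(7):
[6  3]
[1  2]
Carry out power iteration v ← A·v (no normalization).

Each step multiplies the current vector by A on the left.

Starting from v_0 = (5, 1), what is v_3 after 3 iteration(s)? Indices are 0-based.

v_3 = (6, 5)

v_0 = (5, 1).
v_1 = A·v_0 = (5, 0).
v_2 = A·v_1 = (2, 5).
v_3 = A·v_2 = (6, 5).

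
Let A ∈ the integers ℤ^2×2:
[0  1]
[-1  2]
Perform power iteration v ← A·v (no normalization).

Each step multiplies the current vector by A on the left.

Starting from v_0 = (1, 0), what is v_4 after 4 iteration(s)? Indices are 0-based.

v_0 = (1, 0).
v_1 = A·v_0 = (0, -1).
v_2 = A·v_1 = (-1, -2).
v_3 = A·v_2 = (-2, -3).
v_4 = A·v_3 = (-3, -4).

v_4 = (-3, -4)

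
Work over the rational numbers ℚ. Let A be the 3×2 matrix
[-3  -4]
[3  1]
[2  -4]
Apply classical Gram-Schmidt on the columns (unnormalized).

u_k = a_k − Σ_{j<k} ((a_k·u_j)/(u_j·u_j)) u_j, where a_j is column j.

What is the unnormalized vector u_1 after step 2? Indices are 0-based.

Step 1: u_0 = a_0 = (-3, 3, 2).
Step 2: u_1 = a_1 − (7/22)·u_0 = (-67/22, 1/22, -51/11).

u_1 = (-67/22, 1/22, -51/11)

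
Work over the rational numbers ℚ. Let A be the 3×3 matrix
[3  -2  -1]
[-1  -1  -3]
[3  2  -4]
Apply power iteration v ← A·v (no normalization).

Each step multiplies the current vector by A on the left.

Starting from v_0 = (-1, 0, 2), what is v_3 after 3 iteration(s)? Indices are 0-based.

v_0 = (-1, 0, 2).
v_1 = A·v_0 = (-5, -5, -11).
v_2 = A·v_1 = (6, 43, 19).
v_3 = A·v_2 = (-87, -106, 28).

v_3 = (-87, -106, 28)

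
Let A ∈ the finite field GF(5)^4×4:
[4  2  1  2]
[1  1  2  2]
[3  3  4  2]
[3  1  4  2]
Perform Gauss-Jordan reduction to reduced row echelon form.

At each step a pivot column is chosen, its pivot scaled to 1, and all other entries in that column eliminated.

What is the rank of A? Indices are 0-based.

rank = 4

step 1: normalize row 0 (÷4) = (1, 3, 4, 3)
  row 1: subtract 1×row0 = (0, 3, 3, 4)
  row 2: subtract 3×row0 = (0, 4, 2, 3)
  row 3: subtract 3×row0 = (0, 2, 2, 3)
step 2: normalize row 1 (÷3) = (0, 1, 1, 3)
  row 0: subtract 3×row1 = (1, 0, 1, 4)
  row 2: subtract 4×row1 = (0, 0, 3, 1)
  row 3: subtract 2×row1 = (0, 0, 0, 2)
step 3: normalize row 2 (÷3) = (0, 0, 1, 2)
  row 0: subtract 1×row2 = (1, 0, 0, 2)
  row 1: subtract 1×row2 = (0, 1, 0, 1)
step 4: normalize row 3 (÷2) = (0, 0, 0, 1)
  row 0: subtract 2×row3 = (1, 0, 0, 0)
  row 1: subtract 1×row3 = (0, 1, 0, 0)
  row 2: subtract 2×row3 = (0, 0, 1, 0)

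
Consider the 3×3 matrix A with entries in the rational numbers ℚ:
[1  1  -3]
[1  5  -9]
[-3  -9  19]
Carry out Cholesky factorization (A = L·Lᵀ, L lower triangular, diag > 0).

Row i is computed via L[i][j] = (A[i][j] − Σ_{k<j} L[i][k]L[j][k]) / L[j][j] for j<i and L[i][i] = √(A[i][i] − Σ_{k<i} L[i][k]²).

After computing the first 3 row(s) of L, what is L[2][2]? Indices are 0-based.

Step 1: L[0][0] = √(1) = 1.
  L[1][0] = (1) / L[0][0] = 1.
Step 2: L[1][1] = √(4) = 2.
  L[2][0] = (-3) / L[0][0] = -3.
  L[2][1] = (-6) / L[1][1] = -3.
Step 3: L[2][2] = √(1) = 1.

L[2][2] = 1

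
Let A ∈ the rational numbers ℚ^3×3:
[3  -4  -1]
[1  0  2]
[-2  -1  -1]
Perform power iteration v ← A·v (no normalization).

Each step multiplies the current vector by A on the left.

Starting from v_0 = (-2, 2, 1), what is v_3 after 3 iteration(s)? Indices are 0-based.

v_0 = (-2, 2, 1).
v_1 = A·v_0 = (-15, 0, 1).
v_2 = A·v_1 = (-46, -13, 29).
v_3 = A·v_2 = (-115, 12, 76).

v_3 = (-115, 12, 76)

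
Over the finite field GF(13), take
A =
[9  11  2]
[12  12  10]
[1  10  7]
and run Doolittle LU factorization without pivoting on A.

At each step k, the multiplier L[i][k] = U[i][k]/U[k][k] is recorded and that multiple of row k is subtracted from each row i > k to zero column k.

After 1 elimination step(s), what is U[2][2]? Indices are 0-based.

Step 1: pivot at (0,0) is 9.
  row1 ← row1 − (10)·row0  ⇒  L[1][0]=10, U row1=(0, 6, 3)
  row2 ← row2 − (3)·row0  ⇒  L[2][0]=3, U row2=(0, 3, 1)

U[2][2] = 1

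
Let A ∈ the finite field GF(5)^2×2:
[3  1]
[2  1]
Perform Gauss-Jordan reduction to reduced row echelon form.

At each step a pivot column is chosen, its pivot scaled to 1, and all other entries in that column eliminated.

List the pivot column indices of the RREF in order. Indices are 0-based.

pivot(0,0)=3: scale R0 → (1, 2)
  clear (1,0): R1 −= (2)R0 → (0, 2)
pivot(1,1)=2: scale R1 → (0, 1)
  clear (0,1): R0 −= (2)R1 → (1, 0)

pivot columns: 0, 1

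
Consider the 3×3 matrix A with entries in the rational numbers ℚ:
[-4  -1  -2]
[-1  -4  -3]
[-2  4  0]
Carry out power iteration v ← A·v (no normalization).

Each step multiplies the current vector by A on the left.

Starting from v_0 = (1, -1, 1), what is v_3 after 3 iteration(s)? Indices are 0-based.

v_0 = (1, -1, 1).
v_1 = A·v_0 = (-5, 0, -6).
v_2 = A·v_1 = (32, 23, 10).
v_3 = A·v_2 = (-171, -154, 28).

v_3 = (-171, -154, 28)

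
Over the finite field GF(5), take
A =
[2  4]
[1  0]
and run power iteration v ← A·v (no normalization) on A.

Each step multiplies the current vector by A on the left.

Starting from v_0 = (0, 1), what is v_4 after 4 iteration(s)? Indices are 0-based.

v_0 = (0, 1).
v_1 = A·v_0 = (4, 0).
v_2 = A·v_1 = (3, 4).
v_3 = A·v_2 = (2, 3).
v_4 = A·v_3 = (1, 2).

v_4 = (1, 2)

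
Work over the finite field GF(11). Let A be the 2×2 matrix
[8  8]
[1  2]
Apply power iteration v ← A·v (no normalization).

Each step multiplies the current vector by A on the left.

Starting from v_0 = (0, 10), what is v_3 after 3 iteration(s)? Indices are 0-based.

v_3 = (1, 6)

v_0 = (0, 10).
v_1 = A·v_0 = (3, 9).
v_2 = A·v_1 = (8, 10).
v_3 = A·v_2 = (1, 6).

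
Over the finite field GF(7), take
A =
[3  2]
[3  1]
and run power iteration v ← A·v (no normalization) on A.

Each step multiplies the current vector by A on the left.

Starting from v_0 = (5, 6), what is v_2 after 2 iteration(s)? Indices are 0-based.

v_2 = (4, 4)

v_0 = (5, 6).
v_1 = A·v_0 = (6, 0).
v_2 = A·v_1 = (4, 4).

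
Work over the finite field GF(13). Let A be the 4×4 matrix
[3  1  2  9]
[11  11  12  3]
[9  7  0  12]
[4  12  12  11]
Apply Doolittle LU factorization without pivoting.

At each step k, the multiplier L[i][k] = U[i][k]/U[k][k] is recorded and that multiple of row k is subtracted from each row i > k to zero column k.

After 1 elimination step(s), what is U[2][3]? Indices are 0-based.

U[2][3] = 11

[col 0] pivot 3
  R1 -= 8*R0 → (0, 3, 9, 9)  (L[1][0] := 8)
  R2 -= 3*R0 → (0, 4, 7, 11)  (L[2][0] := 3)
  R3 -= 10*R0 → (0, 2, 5, 12)  (L[3][0] := 10)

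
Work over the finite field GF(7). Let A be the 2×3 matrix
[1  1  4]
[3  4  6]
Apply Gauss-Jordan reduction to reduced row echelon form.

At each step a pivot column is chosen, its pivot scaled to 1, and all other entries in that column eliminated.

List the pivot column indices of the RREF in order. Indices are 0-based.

step 1: normalize row 0 (÷1) = (1, 1, 4)
  row 1: subtract 3×row0 = (0, 1, 1)
step 2: normalize row 1 (÷1) = (0, 1, 1)
  row 0: subtract 1×row1 = (1, 0, 3)

pivot columns: 0, 1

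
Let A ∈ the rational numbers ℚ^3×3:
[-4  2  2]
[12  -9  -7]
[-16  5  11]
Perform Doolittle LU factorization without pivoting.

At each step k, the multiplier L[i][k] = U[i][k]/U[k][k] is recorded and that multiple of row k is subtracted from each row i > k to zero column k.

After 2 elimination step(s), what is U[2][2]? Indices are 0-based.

[col 0] pivot -4
  R1 -= -3*R0 → (0, -3, -1)  (L[1][0] := -3)
  R2 -= 4*R0 → (0, -3, 3)  (L[2][0] := 4)
[col 1] pivot -3
  R2 -= 1*R1 → (0, 0, 4)  (L[2][1] := 1)

U[2][2] = 4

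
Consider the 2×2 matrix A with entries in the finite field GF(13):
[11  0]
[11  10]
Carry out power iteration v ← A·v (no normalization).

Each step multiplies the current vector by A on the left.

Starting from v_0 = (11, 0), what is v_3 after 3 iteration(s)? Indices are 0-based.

v_3 = (3, 11)

v_0 = (11, 0).
v_1 = A·v_0 = (4, 4).
v_2 = A·v_1 = (5, 6).
v_3 = A·v_2 = (3, 11).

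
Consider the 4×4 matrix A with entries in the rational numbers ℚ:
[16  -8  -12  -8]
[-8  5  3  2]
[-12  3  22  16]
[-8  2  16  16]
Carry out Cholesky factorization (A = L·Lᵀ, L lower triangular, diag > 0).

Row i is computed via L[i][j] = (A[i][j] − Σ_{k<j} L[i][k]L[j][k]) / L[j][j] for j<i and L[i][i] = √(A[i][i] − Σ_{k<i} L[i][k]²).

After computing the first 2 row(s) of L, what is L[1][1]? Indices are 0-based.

Step 1: L[0][0] = √(16) = 4.
  L[1][0] = (-8) / L[0][0] = -2.
Step 2: L[1][1] = √(1) = 1.

L[1][1] = 1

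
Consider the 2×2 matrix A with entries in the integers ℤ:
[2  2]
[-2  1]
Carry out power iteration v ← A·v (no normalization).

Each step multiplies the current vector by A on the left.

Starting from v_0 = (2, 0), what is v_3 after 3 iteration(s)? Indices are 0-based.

v_0 = (2, 0).
v_1 = A·v_0 = (4, -4).
v_2 = A·v_1 = (0, -12).
v_3 = A·v_2 = (-24, -12).

v_3 = (-24, -12)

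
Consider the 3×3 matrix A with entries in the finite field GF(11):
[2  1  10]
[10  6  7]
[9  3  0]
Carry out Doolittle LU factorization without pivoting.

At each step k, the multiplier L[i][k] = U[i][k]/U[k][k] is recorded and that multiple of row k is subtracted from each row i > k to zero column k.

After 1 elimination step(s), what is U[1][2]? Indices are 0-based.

k=0: U[0][0]=2
  eliminate (1,0): mult=5, new row 1: (0, 1, 1); set L[1][0]=5
  eliminate (2,0): mult=10, new row 2: (0, 4, 10); set L[2][0]=10

U[1][2] = 1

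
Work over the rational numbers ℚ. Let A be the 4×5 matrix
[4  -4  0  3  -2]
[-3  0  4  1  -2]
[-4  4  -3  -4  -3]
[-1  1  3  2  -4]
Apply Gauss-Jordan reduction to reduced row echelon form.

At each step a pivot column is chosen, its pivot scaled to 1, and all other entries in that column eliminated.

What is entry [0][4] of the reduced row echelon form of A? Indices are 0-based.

step 1: normalize row 0 (÷4) = (1, -1, 0, 3/4, -1/2)
  row 1: subtract -3×row0 = (0, -3, 4, 13/4, -7/2)
  row 2: subtract -4×row0 = (0, 0, -3, -1, -5)
  row 3: subtract -1×row0 = (0, 0, 3, 11/4, -9/2)
step 2: normalize row 1 (÷-3) = (0, 1, -4/3, -13/12, 7/6)
  row 0: subtract -1×row1 = (1, 0, -4/3, -1/3, 2/3)
step 3: normalize row 2 (÷-3) = (0, 0, 1, 1/3, 5/3)
  row 0: subtract -4/3×row2 = (1, 0, 0, 1/9, 26/9)
  row 1: subtract -4/3×row2 = (0, 1, 0, -23/36, 61/18)
  row 3: subtract 3×row2 = (0, 0, 0, 7/4, -19/2)
step 4: normalize row 3 (÷7/4) = (0, 0, 0, 1, -38/7)
  row 0: subtract 1/9×row3 = (1, 0, 0, 0, 220/63)
  row 1: subtract -23/36×row3 = (0, 1, 0, 0, -5/63)
  row 2: subtract 1/3×row3 = (0, 0, 1, 0, 73/21)

M[0][4] = 220/63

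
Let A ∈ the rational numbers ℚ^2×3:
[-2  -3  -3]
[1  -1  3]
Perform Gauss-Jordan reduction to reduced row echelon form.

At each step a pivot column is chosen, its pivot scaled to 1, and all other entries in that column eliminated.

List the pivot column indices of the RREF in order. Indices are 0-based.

pivot columns: 0, 1

[1] R0 /= -2  ⇒  (1, 3/2, 3/2)
     R1 -= 1·R0  ⇒  (0, -5/2, 3/2)
[2] R1 /= -5/2  ⇒  (0, 1, -3/5)
     R0 -= 3/2·R1  ⇒  (1, 0, 12/5)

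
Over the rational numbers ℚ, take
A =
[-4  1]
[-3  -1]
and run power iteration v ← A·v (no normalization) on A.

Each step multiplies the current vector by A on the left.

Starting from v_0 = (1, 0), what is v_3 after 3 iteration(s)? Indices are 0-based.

v_3 = (-37, -54)

v_0 = (1, 0).
v_1 = A·v_0 = (-4, -3).
v_2 = A·v_1 = (13, 15).
v_3 = A·v_2 = (-37, -54).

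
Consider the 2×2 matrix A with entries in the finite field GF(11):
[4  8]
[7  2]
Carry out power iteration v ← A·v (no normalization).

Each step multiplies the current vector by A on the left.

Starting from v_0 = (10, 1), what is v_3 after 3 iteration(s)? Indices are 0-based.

v_0 = (10, 1).
v_1 = A·v_0 = (4, 6).
v_2 = A·v_1 = (9, 7).
v_3 = A·v_2 = (4, 0).

v_3 = (4, 0)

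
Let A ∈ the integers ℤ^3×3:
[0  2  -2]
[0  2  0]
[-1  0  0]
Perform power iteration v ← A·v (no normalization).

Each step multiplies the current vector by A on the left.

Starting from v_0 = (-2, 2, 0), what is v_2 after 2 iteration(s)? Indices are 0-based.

v_2 = (4, 8, -4)

v_0 = (-2, 2, 0).
v_1 = A·v_0 = (4, 4, 2).
v_2 = A·v_1 = (4, 8, -4).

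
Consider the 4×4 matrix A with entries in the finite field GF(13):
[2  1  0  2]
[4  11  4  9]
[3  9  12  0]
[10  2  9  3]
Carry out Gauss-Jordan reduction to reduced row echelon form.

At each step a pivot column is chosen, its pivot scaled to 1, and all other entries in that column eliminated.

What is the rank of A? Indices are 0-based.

pivot(0,0)=2: scale R0 → (1, 7, 0, 1)
  clear (1,0): R1 −= (4)R0 → (0, 9, 4, 5)
  clear (2,0): R2 −= (3)R0 → (0, 1, 12, 10)
  clear (3,0): R3 −= (10)R0 → (0, 10, 9, 6)
pivot(1,1)=9: scale R1 → (0, 1, 12, 2)
  clear (0,1): R0 −= (7)R1 → (1, 0, 7, 0)
  clear (2,1): R2 −= (1)R1 → (0, 0, 0, 8)
  clear (3,1): R3 −= (10)R1 → (0, 0, 6, 12)
pivot(2,2): swap R2↔R3
pivot(2,2)=6: scale R2 → (0, 0, 1, 2)
  clear (0,2): R0 −= (7)R2 → (1, 0, 0, 12)
  clear (1,2): R1 −= (12)R2 → (0, 1, 0, 4)
pivot(3,3)=8: scale R3 → (0, 0, 0, 1)
  clear (0,3): R0 −= (12)R3 → (1, 0, 0, 0)
  clear (1,3): R1 −= (4)R3 → (0, 1, 0, 0)
  clear (2,3): R2 −= (2)R3 → (0, 0, 1, 0)

rank = 4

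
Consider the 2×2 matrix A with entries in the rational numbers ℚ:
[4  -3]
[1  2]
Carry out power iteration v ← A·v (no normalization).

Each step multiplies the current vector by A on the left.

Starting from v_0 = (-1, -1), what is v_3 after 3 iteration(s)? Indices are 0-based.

v_3 = (41, -9)

v_0 = (-1, -1).
v_1 = A·v_0 = (-1, -3).
v_2 = A·v_1 = (5, -7).
v_3 = A·v_2 = (41, -9).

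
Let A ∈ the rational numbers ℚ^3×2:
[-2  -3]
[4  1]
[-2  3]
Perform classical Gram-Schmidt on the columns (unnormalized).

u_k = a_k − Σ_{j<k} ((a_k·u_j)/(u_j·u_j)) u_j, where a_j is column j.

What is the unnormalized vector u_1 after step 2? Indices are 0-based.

Step 1: u_0 = a_0 = (-2, 4, -2).
Step 2: u_1 = a_1 − (1/6)·u_0 = (-8/3, 1/3, 10/3).

u_1 = (-8/3, 1/3, 10/3)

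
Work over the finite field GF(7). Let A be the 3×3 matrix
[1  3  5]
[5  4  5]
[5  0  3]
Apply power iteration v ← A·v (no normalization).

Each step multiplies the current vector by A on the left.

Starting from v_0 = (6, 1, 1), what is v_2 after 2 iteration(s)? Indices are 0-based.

v_0 = (6, 1, 1).
v_1 = A·v_0 = (0, 4, 5).
v_2 = A·v_1 = (2, 6, 1).

v_2 = (2, 6, 1)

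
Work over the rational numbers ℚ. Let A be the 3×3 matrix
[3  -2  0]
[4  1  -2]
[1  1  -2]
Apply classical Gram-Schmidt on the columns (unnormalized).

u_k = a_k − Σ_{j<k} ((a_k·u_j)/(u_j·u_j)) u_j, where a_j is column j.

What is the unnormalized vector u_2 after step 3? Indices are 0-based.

Step 1: u_0 = a_0 = (3, 4, 1).
Step 2: u_1 = a_1 − (-1/26)·u_0 = (-49/26, 15/13, 27/26).
Step 3: u_2 = a_2 − (-5/13)·u_0 − (-114/155)·u_1 = (-36/155, 12/31, -132/155).

u_2 = (-36/155, 12/31, -132/155)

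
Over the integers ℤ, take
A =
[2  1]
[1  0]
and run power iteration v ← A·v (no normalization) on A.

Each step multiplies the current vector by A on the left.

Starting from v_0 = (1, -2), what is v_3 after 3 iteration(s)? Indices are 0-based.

v_3 = (2, 1)

v_0 = (1, -2).
v_1 = A·v_0 = (0, 1).
v_2 = A·v_1 = (1, 0).
v_3 = A·v_2 = (2, 1).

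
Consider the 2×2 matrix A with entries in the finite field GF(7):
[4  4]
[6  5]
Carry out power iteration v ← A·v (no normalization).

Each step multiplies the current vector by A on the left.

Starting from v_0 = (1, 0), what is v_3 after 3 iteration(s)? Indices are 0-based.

v_0 = (1, 0).
v_1 = A·v_0 = (4, 6).
v_2 = A·v_1 = (5, 5).
v_3 = A·v_2 = (5, 6).

v_3 = (5, 6)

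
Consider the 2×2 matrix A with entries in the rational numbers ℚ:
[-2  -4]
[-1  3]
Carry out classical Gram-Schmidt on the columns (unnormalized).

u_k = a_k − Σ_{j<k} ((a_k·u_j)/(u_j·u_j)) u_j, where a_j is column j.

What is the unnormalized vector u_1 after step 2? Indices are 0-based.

u_1 = (-2, 4)

Step 1: u_0 = a_0 = (-2, -1).
Step 2: u_1 = a_1 − (1)·u_0 = (-2, 4).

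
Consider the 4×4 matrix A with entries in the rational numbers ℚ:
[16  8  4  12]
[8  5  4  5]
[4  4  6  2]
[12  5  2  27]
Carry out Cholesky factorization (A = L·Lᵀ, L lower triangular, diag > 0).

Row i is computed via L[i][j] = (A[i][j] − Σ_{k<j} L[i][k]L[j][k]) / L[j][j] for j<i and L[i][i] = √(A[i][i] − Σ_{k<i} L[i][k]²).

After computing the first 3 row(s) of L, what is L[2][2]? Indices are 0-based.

L[2][2] = 1

Step 1: L[0][0] = √(16) = 4.
  L[1][0] = (8) / L[0][0] = 2.
Step 2: L[1][1] = √(1) = 1.
  L[2][0] = (4) / L[0][0] = 1.
  L[2][1] = (2) / L[1][1] = 2.
Step 3: L[2][2] = √(1) = 1.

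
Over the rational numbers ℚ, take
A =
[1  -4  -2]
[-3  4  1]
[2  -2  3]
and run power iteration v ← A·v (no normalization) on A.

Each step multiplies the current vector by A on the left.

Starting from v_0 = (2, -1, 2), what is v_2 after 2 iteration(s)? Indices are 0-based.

v_2 = (10, -26, 56)

v_0 = (2, -1, 2).
v_1 = A·v_0 = (2, -8, 12).
v_2 = A·v_1 = (10, -26, 56).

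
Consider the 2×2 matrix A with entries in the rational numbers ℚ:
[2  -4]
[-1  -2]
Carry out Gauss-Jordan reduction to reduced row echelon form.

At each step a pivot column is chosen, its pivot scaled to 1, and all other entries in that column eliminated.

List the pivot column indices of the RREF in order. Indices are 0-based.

[1] R0 /= 2  ⇒  (1, -2)
     R1 -= -1·R0  ⇒  (0, -4)
[2] R1 /= -4  ⇒  (0, 1)
     R0 -= -2·R1  ⇒  (1, 0)

pivot columns: 0, 1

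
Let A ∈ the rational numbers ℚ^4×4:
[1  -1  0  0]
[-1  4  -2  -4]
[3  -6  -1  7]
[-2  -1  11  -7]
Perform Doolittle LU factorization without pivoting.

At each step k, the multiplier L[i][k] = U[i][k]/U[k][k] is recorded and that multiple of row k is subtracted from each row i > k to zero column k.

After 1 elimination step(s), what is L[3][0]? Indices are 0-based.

[col 0] pivot 1
  R1 -= -1*R0 → (0, 3, -2, -4)  (L[1][0] := -1)
  R2 -= 3*R0 → (0, -3, -1, 7)  (L[2][0] := 3)
  R3 -= -2*R0 → (0, -3, 11, -7)  (L[3][0] := -2)

L[3][0] = -2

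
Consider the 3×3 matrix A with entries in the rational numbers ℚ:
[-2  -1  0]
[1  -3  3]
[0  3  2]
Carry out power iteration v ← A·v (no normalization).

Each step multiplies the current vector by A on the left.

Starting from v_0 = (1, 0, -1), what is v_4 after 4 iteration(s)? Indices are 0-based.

v_0 = (1, 0, -1).
v_1 = A·v_0 = (-2, -2, -2).
v_2 = A·v_1 = (6, -2, -10).
v_3 = A·v_2 = (-10, -18, -26).
v_4 = A·v_3 = (38, -34, -106).

v_4 = (38, -34, -106)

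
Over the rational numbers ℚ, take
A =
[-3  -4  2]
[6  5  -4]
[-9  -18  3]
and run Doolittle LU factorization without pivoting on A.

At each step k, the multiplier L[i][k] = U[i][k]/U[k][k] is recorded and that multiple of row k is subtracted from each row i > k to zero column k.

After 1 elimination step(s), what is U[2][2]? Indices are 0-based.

U[2][2] = -3

[col 0] pivot -3
  R1 -= -2*R0 → (0, -3, 0)  (L[1][0] := -2)
  R2 -= 3*R0 → (0, -6, -3)  (L[2][0] := 3)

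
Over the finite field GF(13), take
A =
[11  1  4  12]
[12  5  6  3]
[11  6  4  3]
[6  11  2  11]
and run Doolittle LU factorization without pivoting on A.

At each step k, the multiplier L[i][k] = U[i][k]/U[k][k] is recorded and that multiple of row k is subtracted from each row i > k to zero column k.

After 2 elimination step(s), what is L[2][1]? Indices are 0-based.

k=0: U[0][0]=11
  eliminate (1,0): mult=7, new row 1: (0, 11, 4, 10); set L[1][0]=7
  eliminate (2,0): mult=1, new row 2: (0, 5, 0, 4); set L[2][0]=1
  eliminate (3,0): mult=10, new row 3: (0, 1, 1, 8); set L[3][0]=10
k=1: U[1][1]=11
  eliminate (2,1): mult=4, new row 2: (0, 0, 10, 3); set L[2][1]=4
  eliminate (3,1): mult=6, new row 3: (0, 0, 3, 0); set L[3][1]=6

L[2][1] = 4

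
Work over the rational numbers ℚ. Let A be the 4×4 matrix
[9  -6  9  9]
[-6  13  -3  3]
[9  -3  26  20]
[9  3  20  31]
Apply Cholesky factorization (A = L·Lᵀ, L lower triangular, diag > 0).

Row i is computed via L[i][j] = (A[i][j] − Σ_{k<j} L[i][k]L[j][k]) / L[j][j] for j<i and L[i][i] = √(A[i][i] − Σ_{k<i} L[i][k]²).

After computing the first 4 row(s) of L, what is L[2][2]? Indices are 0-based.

Step 1: L[0][0] = √(9) = 3.
  L[1][0] = (-6) / L[0][0] = -2.
Step 2: L[1][1] = √(9) = 3.
  L[2][0] = (9) / L[0][0] = 3.
  L[2][1] = (3) / L[1][1] = 1.
Step 3: L[2][2] = √(16) = 4.
  L[3][0] = (9) / L[0][0] = 3.
  L[3][1] = (9) / L[1][1] = 3.
  L[3][2] = (8) / L[2][2] = 2.
Step 4: L[3][3] = √(9) = 3.

L[2][2] = 4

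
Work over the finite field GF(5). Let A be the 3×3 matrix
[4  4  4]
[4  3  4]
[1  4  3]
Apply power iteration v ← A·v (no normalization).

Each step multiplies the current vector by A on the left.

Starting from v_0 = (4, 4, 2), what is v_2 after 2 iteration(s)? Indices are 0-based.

v_0 = (4, 4, 2).
v_1 = A·v_0 = (0, 1, 1).
v_2 = A·v_1 = (3, 2, 2).

v_2 = (3, 2, 2)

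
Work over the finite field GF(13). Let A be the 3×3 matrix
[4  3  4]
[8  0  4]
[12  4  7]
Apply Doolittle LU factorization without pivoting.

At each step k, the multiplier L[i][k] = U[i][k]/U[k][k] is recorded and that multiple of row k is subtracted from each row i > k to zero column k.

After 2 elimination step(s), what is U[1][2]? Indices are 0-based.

Step 1: pivot at (0,0) is 4.
  row1 ← row1 − (2)·row0  ⇒  L[1][0]=2, U row1=(0, 7, 9)
  row2 ← row2 − (3)·row0  ⇒  L[2][0]=3, U row2=(0, 8, 8)
Step 2: pivot at (1,1) is 7.
  row2 ← row2 − (3)·row1  ⇒  L[2][1]=3, U row2=(0, 0, 7)

U[1][2] = 9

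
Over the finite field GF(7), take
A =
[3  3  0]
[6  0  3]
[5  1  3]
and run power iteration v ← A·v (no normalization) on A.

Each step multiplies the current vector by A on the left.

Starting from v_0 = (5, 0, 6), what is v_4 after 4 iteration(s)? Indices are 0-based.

v_4 = (4, 0, 1)

v_0 = (5, 0, 6).
v_1 = A·v_0 = (1, 6, 1).
v_2 = A·v_1 = (0, 2, 0).
v_3 = A·v_2 = (6, 0, 2).
v_4 = A·v_3 = (4, 0, 1).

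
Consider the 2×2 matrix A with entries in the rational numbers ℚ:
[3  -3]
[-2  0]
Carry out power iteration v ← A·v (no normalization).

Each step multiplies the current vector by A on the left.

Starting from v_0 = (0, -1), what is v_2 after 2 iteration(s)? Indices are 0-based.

v_0 = (0, -1).
v_1 = A·v_0 = (3, 0).
v_2 = A·v_1 = (9, -6).

v_2 = (9, -6)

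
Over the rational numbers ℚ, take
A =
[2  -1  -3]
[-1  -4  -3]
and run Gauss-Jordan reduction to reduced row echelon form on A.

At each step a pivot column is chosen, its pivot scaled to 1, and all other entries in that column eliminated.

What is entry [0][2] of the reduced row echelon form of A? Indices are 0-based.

M[0][2] = -1

step 1: normalize row 0 (÷2) = (1, -1/2, -3/2)
  row 1: subtract -1×row0 = (0, -9/2, -9/2)
step 2: normalize row 1 (÷-9/2) = (0, 1, 1)
  row 0: subtract -1/2×row1 = (1, 0, -1)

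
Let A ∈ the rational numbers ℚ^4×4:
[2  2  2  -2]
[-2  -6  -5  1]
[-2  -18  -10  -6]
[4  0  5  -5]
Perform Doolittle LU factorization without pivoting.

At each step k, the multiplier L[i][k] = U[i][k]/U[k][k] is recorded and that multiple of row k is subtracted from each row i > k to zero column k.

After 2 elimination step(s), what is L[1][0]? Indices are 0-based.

k=0: U[0][0]=2
  eliminate (1,0): mult=-1, new row 1: (0, -4, -3, -1); set L[1][0]=-1
  eliminate (2,0): mult=-1, new row 2: (0, -16, -8, -8); set L[2][0]=-1
  eliminate (3,0): mult=2, new row 3: (0, -4, 1, -1); set L[3][0]=2
k=1: U[1][1]=-4
  eliminate (2,1): mult=4, new row 2: (0, 0, 4, -4); set L[2][1]=4
  eliminate (3,1): mult=1, new row 3: (0, 0, 4, 0); set L[3][1]=1

L[1][0] = -1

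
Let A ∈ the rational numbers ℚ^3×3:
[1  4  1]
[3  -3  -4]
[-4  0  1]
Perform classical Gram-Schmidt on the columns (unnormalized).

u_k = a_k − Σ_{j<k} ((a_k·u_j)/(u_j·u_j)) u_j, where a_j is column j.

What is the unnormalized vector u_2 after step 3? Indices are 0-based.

u_2 = (-444/625, -592/625, -111/125)

Step 1: u_0 = a_0 = (1, 3, -4).
Step 2: u_1 = a_1 − (-5/26)·u_0 = (109/26, -63/26, -10/13).
Step 3: u_2 = a_2 − (-15/26)·u_0 − (341/625)·u_1 = (-444/625, -592/625, -111/125).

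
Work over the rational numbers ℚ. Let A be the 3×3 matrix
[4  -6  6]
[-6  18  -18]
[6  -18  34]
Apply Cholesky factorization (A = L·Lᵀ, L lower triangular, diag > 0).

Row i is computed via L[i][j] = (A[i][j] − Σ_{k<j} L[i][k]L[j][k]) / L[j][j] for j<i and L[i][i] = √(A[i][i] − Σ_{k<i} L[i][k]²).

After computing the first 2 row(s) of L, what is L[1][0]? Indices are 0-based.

Step 1: L[0][0] = √(4) = 2.
  L[1][0] = (-6) / L[0][0] = -3.
Step 2: L[1][1] = √(9) = 3.

L[1][0] = -3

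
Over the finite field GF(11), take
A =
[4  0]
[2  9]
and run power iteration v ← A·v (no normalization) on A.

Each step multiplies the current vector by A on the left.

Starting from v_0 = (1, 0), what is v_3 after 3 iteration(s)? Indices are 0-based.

v_0 = (1, 0).
v_1 = A·v_0 = (4, 2).
v_2 = A·v_1 = (5, 4).
v_3 = A·v_2 = (9, 2).

v_3 = (9, 2)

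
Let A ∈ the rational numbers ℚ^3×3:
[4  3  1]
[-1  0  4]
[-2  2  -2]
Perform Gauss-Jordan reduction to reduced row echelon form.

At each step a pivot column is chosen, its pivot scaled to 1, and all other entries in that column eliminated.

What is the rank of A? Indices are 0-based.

rank = 3

[1] R0 /= 4  ⇒  (1, 3/4, 1/4)
     R1 -= -1·R0  ⇒  (0, 3/4, 17/4)
     R2 -= -2·R0  ⇒  (0, 7/2, -3/2)
[2] R1 /= 3/4  ⇒  (0, 1, 17/3)
     R0 -= 3/4·R1  ⇒  (1, 0, -4)
     R2 -= 7/2·R1  ⇒  (0, 0, -64/3)
[3] R2 /= -64/3  ⇒  (0, 0, 1)
     R0 -= -4·R2  ⇒  (1, 0, 0)
     R1 -= 17/3·R2  ⇒  (0, 1, 0)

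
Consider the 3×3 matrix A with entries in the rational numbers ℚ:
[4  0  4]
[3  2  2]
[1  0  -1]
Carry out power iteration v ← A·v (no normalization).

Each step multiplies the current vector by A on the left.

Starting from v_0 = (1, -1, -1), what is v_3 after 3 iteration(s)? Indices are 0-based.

v_0 = (1, -1, -1).
v_1 = A·v_0 = (0, -1, 2).
v_2 = A·v_1 = (8, 2, -2).
v_3 = A·v_2 = (24, 24, 10).

v_3 = (24, 24, 10)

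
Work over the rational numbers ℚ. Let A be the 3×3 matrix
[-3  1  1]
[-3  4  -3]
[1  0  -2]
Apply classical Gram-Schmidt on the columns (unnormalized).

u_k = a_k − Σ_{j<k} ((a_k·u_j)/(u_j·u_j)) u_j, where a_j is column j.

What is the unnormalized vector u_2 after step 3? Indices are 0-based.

u_2 = (-22/49, 11/98, -99/98)

Step 1: u_0 = a_0 = (-3, -3, 1).
Step 2: u_1 = a_1 − (-15/19)·u_0 = (-26/19, 31/19, 15/19).
Step 3: u_2 = a_2 − (4/19)·u_0 − (-149/98)·u_1 = (-22/49, 11/98, -99/98).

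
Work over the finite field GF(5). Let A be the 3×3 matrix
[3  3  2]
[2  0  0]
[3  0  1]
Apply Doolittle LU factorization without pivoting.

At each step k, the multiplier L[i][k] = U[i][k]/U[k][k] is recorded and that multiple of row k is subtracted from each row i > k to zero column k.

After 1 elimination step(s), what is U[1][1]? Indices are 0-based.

k=0: U[0][0]=3
  eliminate (1,0): mult=4, new row 1: (0, 3, 2); set L[1][0]=4
  eliminate (2,0): mult=1, new row 2: (0, 2, 4); set L[2][0]=1

U[1][1] = 3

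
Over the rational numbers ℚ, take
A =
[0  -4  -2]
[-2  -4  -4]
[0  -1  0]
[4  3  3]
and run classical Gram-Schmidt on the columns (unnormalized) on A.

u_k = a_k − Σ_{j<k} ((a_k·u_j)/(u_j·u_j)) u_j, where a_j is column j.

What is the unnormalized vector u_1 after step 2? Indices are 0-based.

u_1 = (-4, -2, -1, -1)

Step 1: u_0 = a_0 = (0, -2, 0, 4).
Step 2: u_1 = a_1 − (1)·u_0 = (-4, -2, -1, -1).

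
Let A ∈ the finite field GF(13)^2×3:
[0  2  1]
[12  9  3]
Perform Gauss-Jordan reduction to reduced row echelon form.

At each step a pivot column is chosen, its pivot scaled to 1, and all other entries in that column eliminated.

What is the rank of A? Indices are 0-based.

rank = 2

pivot(0,0): swap R0↔R1
pivot(0,0)=12: scale R0 → (1, 4, 10)
pivot(1,1)=2: scale R1 → (0, 1, 7)
  clear (0,1): R0 −= (4)R1 → (1, 0, 8)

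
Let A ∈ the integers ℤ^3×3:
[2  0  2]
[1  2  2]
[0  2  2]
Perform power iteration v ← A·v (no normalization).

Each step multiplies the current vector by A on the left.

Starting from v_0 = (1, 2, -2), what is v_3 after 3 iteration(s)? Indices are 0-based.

v_0 = (1, 2, -2).
v_1 = A·v_0 = (-2, 1, 0).
v_2 = A·v_1 = (-4, 0, 2).
v_3 = A·v_2 = (-4, 0, 4).

v_3 = (-4, 0, 4)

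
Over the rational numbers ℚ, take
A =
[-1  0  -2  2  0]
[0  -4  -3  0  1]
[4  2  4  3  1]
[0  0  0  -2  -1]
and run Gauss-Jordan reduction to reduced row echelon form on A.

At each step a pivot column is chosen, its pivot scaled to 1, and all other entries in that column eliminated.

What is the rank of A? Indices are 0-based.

[1] R0 /= -1  ⇒  (1, 0, 2, -2, 0)
     R2 -= 4·R0  ⇒  (0, 2, -4, 11, 1)
[2] R1 /= -4  ⇒  (0, 1, 3/4, 0, -1/4)
     R2 -= 2·R1  ⇒  (0, 0, -11/2, 11, 3/2)
[3] R2 /= -11/2  ⇒  (0, 0, 1, -2, -3/11)
     R0 -= 2·R2  ⇒  (1, 0, 0, 2, 6/11)
     R1 -= 3/4·R2  ⇒  (0, 1, 0, 3/2, -1/22)
[4] R3 /= -2  ⇒  (0, 0, 0, 1, 1/2)
     R0 -= 2·R3  ⇒  (1, 0, 0, 0, -5/11)
     R1 -= 3/2·R3  ⇒  (0, 1, 0, 0, -35/44)
     R2 -= -2·R3  ⇒  (0, 0, 1, 0, 8/11)

rank = 4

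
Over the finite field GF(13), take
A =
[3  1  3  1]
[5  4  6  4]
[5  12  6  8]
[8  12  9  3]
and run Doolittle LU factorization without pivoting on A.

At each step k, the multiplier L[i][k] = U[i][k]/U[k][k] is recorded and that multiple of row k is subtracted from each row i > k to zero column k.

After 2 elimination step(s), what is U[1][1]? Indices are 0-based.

U[1][1] = 11

Step 1: pivot at (0,0) is 3.
  row1 ← row1 − (6)·row0  ⇒  L[1][0]=6, U row1=(0, 11, 1, 11)
  row2 ← row2 − (6)·row0  ⇒  L[2][0]=6, U row2=(0, 6, 1, 2)
  row3 ← row3 − (7)·row0  ⇒  L[3][0]=7, U row3=(0, 5, 1, 9)
Step 2: pivot at (1,1) is 11.
  row2 ← row2 − (10)·row1  ⇒  L[2][1]=10, U row2=(0, 0, 4, 9)
  row3 ← row3 − (4)·row1  ⇒  L[3][1]=4, U row3=(0, 0, 10, 4)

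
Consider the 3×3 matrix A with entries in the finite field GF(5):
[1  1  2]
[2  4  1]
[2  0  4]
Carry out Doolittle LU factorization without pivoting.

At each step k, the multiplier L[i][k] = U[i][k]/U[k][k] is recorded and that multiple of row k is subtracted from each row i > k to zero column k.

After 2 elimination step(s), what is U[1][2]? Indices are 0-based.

Step 1: pivot at (0,0) is 1.
  row1 ← row1 − (2)·row0  ⇒  L[1][0]=2, U row1=(0, 2, 2)
  row2 ← row2 − (2)·row0  ⇒  L[2][0]=2, U row2=(0, 3, 0)
Step 2: pivot at (1,1) is 2.
  row2 ← row2 − (4)·row1  ⇒  L[2][1]=4, U row2=(0, 0, 2)

U[1][2] = 2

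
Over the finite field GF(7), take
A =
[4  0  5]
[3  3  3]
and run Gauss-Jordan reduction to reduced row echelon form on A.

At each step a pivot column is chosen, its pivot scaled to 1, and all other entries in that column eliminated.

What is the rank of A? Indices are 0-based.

[1] R0 /= 4  ⇒  (1, 0, 3)
     R1 -= 3·R0  ⇒  (0, 3, 1)
[2] R1 /= 3  ⇒  (0, 1, 5)

rank = 2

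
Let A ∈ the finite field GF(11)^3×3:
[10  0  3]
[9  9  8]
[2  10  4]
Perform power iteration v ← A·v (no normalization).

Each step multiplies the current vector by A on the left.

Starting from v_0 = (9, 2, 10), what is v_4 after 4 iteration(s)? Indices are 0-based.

v_0 = (9, 2, 10).
v_1 = A·v_0 = (10, 3, 1).
v_2 = A·v_1 = (4, 4, 10).
v_3 = A·v_2 = (4, 9, 0).
v_4 = A·v_3 = (7, 7, 10).

v_4 = (7, 7, 10)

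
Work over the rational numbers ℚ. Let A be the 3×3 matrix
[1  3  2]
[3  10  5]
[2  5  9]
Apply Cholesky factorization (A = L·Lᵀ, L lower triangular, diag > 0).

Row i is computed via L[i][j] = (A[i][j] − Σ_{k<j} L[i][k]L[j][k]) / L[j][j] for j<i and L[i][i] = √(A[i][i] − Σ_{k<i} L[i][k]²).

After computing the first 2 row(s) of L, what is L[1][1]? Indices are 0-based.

L[1][1] = 1

Step 1: L[0][0] = √(1) = 1.
  L[1][0] = (3) / L[0][0] = 3.
Step 2: L[1][1] = √(1) = 1.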